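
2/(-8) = -1/4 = -0.25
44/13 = 3.38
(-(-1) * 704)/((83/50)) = 35200/83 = 424.10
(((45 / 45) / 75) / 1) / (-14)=-1 / 1050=-0.00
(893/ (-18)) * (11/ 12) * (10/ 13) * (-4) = 139.93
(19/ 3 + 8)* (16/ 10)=344/ 15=22.93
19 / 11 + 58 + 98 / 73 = 49039 / 803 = 61.07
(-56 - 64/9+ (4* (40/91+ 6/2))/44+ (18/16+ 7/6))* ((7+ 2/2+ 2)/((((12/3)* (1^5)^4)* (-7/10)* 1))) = 109021075/504504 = 216.10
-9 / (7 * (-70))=9 / 490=0.02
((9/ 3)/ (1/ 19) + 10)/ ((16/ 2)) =67/ 8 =8.38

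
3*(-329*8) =-7896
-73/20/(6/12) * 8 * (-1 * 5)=292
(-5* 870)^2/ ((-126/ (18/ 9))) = -2102500/ 7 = -300357.14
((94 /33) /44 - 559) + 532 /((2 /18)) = 3070301 /726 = 4229.06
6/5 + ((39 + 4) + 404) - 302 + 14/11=8111/55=147.47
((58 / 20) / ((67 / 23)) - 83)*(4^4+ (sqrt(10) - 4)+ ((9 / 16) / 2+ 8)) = -457620247 / 21440 - 54943*sqrt(10) / 670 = -21603.55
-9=-9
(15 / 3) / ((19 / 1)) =5 / 19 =0.26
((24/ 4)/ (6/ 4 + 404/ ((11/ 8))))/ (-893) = -132/ 5801821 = -0.00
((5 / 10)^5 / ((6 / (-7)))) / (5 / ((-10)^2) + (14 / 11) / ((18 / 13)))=-1155 / 30704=-0.04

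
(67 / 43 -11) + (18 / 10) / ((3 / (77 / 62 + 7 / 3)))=-19453 / 2666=-7.30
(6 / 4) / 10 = 3 / 20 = 0.15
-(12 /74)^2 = -36 /1369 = -0.03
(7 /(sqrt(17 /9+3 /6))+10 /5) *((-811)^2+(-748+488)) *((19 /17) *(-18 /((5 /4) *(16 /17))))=-2360942451 *sqrt(86) /430-112425831 /5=-73402560.57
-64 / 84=-16 / 21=-0.76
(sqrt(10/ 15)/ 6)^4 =0.00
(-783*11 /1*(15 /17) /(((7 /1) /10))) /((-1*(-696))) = -7425 /476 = -15.60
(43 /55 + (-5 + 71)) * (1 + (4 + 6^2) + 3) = 2938.40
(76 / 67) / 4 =19 / 67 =0.28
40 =40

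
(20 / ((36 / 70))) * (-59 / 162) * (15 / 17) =-51625 / 4131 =-12.50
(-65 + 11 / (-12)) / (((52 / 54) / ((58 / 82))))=-206451 / 4264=-48.42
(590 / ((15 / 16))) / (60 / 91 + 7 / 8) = 1374464 / 3351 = 410.17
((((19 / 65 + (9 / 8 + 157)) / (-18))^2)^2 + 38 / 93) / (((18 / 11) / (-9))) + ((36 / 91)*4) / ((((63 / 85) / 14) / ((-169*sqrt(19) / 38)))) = -7180572307582686463 / 217593692160000 - 17680*sqrt(19) / 133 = -33579.35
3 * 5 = 15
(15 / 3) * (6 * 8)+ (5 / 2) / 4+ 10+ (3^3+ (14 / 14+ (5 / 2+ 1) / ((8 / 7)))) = 4507 / 16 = 281.69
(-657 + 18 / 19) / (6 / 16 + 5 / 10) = -749.77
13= 13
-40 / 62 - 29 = -919 / 31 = -29.65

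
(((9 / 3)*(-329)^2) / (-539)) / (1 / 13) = -86151 / 11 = -7831.91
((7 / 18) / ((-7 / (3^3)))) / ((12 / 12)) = -3 / 2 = -1.50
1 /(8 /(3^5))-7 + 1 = 195 /8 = 24.38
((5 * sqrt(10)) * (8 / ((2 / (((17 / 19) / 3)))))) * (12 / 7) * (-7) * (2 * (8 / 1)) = -3621.64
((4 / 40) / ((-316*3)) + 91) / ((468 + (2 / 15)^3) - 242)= 0.40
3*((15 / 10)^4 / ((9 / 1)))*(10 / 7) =135 / 56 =2.41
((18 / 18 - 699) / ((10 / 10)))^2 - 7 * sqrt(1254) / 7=487204 - sqrt(1254)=487168.59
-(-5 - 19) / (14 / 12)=144 / 7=20.57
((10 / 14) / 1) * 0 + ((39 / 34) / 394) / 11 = 39 / 147356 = 0.00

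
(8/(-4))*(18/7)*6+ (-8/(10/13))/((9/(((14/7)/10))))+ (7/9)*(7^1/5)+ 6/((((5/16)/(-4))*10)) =-11869/315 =-37.68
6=6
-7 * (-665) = 4655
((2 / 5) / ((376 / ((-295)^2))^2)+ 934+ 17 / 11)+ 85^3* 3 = 1864738.09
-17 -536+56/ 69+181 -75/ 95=-487663/ 1311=-371.98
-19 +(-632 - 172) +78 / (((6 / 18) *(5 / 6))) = -2711 / 5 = -542.20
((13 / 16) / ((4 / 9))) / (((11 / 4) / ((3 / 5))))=351 / 880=0.40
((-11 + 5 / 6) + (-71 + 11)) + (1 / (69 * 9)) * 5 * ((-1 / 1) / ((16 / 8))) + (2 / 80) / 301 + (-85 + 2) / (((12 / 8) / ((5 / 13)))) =-8889099847 / 97198920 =-91.45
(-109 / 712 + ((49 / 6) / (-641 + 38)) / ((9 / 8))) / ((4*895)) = -1914181 / 41499617760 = -0.00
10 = 10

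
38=38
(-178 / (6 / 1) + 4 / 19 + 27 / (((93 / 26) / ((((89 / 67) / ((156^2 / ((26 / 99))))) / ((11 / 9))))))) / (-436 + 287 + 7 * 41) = -1687839899 / 7907438088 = -0.21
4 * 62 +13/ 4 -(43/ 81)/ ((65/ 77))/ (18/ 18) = 5278081/ 21060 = 250.62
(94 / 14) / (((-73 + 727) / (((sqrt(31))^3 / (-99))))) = -1457 *sqrt(31) / 453222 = -0.02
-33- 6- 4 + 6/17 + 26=-283/17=-16.65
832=832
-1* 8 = -8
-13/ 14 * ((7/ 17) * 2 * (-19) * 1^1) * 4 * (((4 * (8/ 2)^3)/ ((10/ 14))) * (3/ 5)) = 5311488/ 425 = 12497.62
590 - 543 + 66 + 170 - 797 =-514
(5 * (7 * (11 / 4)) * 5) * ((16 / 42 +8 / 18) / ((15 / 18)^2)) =572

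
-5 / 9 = -0.56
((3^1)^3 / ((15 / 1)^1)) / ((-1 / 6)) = -54 / 5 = -10.80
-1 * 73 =-73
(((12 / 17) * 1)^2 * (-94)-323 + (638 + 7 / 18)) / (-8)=-1397005 / 41616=-33.57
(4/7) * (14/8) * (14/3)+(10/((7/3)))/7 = 776/147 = 5.28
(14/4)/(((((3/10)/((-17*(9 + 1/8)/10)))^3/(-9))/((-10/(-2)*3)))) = 66893418235/1024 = 65325603.75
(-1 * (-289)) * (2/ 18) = 289/ 9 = 32.11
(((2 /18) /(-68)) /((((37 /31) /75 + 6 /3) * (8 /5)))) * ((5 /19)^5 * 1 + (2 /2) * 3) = -14398380125 /9470068426608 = -0.00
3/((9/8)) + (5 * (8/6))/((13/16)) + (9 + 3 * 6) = 1477/39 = 37.87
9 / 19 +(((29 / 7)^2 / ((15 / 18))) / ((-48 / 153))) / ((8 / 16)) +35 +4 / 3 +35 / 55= -57670511 / 614460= -93.86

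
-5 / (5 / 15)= -15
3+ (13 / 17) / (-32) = 1619 / 544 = 2.98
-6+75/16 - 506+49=-458.31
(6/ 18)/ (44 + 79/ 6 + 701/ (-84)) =28/ 4101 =0.01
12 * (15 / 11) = 180 / 11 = 16.36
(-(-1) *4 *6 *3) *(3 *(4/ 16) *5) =270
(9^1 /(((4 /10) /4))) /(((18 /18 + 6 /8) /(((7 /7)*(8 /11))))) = 2880 /77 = 37.40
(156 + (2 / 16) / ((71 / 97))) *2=88705 / 284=312.34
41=41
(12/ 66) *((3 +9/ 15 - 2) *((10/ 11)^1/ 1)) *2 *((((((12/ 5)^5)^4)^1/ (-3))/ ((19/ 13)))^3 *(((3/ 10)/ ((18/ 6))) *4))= -586882318382968545191905912461127868258857447676558221175199218270208/ 3599286667321788257822845480404794216156005859375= -163055175268844265249.84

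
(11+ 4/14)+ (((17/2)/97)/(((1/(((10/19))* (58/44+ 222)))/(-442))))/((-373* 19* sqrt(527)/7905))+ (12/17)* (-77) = -5125/119+ 1384360575* sqrt(527)/143674751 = 178.13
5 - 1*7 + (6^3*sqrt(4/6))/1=-2 + 72*sqrt(6)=174.36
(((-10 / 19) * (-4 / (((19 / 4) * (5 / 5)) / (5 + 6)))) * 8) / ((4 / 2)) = 7040 / 361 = 19.50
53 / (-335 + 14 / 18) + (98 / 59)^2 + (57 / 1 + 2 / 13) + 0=59.75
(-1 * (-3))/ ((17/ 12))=36/ 17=2.12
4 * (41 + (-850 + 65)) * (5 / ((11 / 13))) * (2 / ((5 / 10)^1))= -773760 / 11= -70341.82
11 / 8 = 1.38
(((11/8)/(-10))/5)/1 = -11/400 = -0.03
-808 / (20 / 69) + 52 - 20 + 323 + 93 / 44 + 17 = -530967 / 220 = -2413.49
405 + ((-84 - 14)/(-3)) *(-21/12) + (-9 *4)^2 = 1643.83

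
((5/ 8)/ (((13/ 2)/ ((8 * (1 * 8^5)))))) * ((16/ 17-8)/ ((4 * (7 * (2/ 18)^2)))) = -796262400/ 1547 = -514713.90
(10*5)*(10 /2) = 250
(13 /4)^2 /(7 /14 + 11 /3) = 2.54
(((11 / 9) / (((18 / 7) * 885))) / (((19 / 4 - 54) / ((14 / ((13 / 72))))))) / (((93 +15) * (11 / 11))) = -4312 / 550755855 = -0.00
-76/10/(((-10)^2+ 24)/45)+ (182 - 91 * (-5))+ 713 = 83529/62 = 1347.24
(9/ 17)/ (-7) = -9/ 119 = -0.08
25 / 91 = 0.27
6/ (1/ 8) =48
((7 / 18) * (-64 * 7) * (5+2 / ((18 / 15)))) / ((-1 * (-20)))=-1568 / 27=-58.07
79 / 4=19.75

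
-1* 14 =-14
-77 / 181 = -0.43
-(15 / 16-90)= 1425 / 16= 89.06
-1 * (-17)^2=-289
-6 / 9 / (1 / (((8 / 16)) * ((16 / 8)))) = -2 / 3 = -0.67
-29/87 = -1/3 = -0.33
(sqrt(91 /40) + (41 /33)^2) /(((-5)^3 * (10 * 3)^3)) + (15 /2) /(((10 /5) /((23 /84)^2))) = 405056294173 /1440747000000 -sqrt(910) /67500000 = 0.28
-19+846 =827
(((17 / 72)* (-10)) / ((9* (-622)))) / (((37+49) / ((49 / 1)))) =4165 / 17331408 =0.00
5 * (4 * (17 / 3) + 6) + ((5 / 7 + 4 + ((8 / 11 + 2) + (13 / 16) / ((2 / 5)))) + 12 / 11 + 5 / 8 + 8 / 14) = 1146451 / 7392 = 155.09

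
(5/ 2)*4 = 10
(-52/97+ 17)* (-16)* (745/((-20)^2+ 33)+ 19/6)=-162216872/126003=-1287.40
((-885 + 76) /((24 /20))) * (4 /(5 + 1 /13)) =-52585 /99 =-531.16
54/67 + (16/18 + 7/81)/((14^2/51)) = 375749/354564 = 1.06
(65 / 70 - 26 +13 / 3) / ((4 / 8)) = -871 / 21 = -41.48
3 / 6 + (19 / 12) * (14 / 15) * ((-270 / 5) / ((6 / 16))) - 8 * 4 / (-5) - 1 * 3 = -2089 / 10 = -208.90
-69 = -69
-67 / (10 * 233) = -0.03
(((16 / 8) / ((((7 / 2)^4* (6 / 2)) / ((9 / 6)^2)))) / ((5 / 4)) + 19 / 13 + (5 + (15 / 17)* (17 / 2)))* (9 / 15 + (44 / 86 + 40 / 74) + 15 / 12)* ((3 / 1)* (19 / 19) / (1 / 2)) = 1207984919751 / 4965988300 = 243.25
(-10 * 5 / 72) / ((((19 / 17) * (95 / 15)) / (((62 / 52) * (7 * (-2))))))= 92225 / 56316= 1.64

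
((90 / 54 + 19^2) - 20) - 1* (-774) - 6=3332 / 3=1110.67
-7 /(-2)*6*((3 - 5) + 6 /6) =-21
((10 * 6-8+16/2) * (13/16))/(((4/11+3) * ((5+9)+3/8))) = 858/851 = 1.01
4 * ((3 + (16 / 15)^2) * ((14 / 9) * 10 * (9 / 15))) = 104272 / 675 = 154.48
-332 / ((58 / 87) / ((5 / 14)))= -1245 / 7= -177.86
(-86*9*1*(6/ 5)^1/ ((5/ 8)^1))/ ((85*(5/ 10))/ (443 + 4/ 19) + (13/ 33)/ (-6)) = -5162140368/ 105025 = -49151.54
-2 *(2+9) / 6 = -11 / 3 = -3.67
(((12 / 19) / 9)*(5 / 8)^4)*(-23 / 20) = -2875 / 233472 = -0.01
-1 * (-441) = 441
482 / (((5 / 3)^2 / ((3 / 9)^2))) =482 / 25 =19.28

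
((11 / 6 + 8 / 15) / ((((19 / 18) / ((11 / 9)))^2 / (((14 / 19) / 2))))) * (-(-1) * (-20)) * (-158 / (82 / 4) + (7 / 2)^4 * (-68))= 201430204514 / 843657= 238758.41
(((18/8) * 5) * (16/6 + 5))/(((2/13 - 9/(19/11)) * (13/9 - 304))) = 766935/13604108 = 0.06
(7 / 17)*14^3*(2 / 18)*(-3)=-19208 / 51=-376.63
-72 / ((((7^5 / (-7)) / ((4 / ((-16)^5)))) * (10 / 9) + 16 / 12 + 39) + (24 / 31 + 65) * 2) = -20088 / 195116448595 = -0.00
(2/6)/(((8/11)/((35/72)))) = 385/1728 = 0.22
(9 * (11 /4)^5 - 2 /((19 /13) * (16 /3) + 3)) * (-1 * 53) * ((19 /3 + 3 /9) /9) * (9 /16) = -53895909085 /1724416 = -31254.59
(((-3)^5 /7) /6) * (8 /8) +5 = -11 /14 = -0.79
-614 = -614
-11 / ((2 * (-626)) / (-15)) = -165 / 1252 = -0.13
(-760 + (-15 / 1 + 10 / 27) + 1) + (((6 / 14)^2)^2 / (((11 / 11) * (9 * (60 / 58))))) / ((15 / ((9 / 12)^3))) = -160486660459 / 207446400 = -773.63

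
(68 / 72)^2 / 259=289 / 83916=0.00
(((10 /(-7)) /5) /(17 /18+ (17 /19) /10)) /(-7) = 855 /21658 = 0.04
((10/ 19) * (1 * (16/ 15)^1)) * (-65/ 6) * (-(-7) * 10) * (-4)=291200/ 171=1702.92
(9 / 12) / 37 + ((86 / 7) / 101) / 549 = 1177157 / 57445164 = 0.02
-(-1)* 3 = 3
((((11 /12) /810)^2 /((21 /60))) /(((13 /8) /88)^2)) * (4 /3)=14992384 /1047824505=0.01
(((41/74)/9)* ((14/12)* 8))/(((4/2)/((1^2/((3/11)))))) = 3157/2997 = 1.05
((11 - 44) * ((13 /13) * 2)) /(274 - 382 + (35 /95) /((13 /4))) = 8151 /13324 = 0.61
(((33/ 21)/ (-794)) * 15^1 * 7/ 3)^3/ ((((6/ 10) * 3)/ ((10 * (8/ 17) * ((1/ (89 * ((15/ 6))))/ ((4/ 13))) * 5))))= -0.00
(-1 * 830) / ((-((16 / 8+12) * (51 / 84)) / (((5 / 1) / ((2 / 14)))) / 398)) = 23123800 / 17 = 1360223.53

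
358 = 358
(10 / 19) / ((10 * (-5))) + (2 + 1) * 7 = 1994 / 95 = 20.99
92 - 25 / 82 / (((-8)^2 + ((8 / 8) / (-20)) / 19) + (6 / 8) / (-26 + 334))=28252842564 / 307112017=92.00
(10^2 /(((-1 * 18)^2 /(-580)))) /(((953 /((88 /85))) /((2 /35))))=-102080 /9185967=-0.01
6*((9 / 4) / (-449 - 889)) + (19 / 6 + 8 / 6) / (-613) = -9531 / 546796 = -0.02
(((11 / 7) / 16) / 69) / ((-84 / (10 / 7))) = -55 / 2272032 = -0.00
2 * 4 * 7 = 56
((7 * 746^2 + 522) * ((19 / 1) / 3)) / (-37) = -74026546 / 111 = -666905.82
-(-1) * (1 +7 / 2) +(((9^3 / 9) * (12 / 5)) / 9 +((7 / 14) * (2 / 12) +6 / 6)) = 1631 / 60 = 27.18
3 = 3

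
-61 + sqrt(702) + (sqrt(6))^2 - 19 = -74 + 3 * sqrt(78) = -47.50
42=42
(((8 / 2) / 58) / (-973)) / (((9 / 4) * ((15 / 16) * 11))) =-128 / 41902245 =-0.00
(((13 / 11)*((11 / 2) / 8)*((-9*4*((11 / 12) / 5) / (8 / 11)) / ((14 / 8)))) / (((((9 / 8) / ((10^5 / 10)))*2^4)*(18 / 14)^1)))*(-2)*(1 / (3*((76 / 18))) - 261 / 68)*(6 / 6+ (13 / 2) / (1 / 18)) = -18781816625 / 11628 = -1615223.31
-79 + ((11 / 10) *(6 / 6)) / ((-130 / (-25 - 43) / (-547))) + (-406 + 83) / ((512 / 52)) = -17744067 / 41600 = -426.54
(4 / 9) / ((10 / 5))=2 / 9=0.22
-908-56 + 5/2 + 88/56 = -13439/14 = -959.93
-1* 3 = -3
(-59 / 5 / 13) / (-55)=59 / 3575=0.02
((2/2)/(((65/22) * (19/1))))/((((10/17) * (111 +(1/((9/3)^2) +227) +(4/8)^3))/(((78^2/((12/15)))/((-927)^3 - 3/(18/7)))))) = -9451728/11057743903794175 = -0.00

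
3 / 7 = 0.43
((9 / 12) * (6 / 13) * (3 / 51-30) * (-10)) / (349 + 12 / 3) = 0.29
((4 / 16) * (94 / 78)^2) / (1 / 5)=11045 / 6084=1.82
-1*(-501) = 501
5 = 5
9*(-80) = -720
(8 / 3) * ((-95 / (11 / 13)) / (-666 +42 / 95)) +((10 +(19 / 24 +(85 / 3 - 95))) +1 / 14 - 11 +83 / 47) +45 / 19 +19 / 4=-1499129648713 / 26085723048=-57.47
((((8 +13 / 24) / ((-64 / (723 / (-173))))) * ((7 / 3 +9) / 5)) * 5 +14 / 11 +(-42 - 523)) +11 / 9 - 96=-2859507091 / 4384512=-652.18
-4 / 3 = -1.33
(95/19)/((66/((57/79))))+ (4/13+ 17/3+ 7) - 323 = -21010453/67782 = -309.97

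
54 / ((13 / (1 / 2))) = 27 / 13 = 2.08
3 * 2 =6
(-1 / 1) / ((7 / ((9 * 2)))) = -18 / 7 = -2.57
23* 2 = 46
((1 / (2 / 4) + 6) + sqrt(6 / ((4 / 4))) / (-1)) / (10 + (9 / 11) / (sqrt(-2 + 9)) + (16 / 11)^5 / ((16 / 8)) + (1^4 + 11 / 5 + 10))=-120082437550460*sqrt(6) / 3176396761305127 -4244305843800*sqrt(7) / 3176396761305127 + 530538230475*sqrt(42) / 3176396761305127 + 960659500403680 / 3176396761305127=0.21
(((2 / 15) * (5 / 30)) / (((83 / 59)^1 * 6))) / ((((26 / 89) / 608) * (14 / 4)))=1596304 / 1019655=1.57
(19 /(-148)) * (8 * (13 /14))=-247 /259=-0.95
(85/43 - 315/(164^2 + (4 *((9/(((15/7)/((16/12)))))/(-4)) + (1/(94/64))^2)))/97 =0.02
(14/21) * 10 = 20/3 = 6.67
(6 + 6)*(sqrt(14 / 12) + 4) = 2*sqrt(42) + 48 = 60.96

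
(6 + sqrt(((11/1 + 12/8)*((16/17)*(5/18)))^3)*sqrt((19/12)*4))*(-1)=-5000*sqrt(4845)/23409 -6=-20.87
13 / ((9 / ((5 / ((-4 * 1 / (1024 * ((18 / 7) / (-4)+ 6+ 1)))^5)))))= -12471343410434885550080 / 151263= -82448076597944543.94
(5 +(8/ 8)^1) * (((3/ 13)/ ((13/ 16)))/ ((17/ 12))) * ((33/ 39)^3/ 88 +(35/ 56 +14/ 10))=2.44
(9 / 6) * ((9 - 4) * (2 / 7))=15 / 7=2.14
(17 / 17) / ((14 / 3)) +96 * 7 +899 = 21997 / 14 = 1571.21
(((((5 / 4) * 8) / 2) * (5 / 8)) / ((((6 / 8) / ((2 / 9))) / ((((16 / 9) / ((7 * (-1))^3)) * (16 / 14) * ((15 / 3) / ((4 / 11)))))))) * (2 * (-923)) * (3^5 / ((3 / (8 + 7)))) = 406120000 / 2401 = 169146.19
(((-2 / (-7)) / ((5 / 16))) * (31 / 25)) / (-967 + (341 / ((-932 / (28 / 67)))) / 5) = -3871528 / 3302318775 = -0.00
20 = 20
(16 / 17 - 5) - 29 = -33.06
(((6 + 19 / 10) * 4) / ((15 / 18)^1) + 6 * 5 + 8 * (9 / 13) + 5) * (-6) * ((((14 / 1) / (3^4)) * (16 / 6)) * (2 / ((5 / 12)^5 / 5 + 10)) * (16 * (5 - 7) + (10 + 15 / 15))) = 911.05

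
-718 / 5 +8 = -678 / 5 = -135.60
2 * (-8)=-16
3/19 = 0.16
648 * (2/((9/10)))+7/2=1443.50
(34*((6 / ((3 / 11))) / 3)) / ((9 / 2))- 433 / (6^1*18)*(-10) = 191 / 2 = 95.50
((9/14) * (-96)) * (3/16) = -11.57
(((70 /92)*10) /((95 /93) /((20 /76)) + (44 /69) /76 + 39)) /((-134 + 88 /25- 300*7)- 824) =-2576875 /44368791038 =-0.00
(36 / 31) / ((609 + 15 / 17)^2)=289 / 92565504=0.00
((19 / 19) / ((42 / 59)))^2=3481 / 1764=1.97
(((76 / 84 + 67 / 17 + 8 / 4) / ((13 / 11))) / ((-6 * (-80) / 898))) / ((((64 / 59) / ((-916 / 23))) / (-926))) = 1452129569869 / 3941280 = 368441.11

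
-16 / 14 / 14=-4 / 49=-0.08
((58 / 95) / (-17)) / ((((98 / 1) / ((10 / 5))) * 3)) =-58 / 237405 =-0.00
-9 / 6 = -1.50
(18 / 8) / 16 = 9 / 64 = 0.14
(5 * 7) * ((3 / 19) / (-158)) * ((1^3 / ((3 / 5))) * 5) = -875 / 3002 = -0.29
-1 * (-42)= 42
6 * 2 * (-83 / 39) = -25.54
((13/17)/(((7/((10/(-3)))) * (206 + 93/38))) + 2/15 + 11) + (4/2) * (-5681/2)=-26722061484/4712995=-5669.87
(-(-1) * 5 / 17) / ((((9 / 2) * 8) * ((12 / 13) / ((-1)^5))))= -65 / 7344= -0.01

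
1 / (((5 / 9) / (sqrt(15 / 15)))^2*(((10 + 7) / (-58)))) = -4698 / 425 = -11.05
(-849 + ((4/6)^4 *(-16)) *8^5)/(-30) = 8457377/2430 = 3480.40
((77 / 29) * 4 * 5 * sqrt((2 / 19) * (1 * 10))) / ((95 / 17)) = 10472 * sqrt(95) / 10469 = 9.75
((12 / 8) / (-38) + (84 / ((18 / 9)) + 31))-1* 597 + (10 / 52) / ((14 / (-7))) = -524.14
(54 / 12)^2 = 81 / 4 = 20.25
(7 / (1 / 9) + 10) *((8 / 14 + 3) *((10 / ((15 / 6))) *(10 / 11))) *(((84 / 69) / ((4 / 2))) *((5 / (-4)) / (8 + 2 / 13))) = -1186250 / 13409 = -88.47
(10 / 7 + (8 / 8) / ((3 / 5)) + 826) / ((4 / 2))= 17411 / 42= 414.55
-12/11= -1.09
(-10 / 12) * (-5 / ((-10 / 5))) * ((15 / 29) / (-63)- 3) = 11450 / 1827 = 6.27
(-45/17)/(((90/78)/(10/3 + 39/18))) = -12.62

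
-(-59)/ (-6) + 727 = 717.17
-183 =-183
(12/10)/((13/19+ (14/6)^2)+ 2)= 513/3475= 0.15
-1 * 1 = -1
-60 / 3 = -20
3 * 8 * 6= 144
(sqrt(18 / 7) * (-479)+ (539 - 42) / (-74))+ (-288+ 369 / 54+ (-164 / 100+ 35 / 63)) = -1437 * sqrt(14) / 7 - 2405653 / 8325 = -1057.08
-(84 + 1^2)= -85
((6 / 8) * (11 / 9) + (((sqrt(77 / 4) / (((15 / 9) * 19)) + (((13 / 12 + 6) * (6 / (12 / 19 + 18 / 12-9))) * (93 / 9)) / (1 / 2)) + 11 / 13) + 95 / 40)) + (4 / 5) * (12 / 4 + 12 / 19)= -934798823 / 7736040 + 3 * sqrt(77) / 190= -120.70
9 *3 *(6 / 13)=162 / 13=12.46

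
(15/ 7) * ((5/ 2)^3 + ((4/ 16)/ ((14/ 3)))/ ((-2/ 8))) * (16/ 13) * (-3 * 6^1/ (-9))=51780/ 637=81.29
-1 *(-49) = 49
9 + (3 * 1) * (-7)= -12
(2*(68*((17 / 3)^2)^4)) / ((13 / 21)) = 6640921083832 / 28431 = 233580285.04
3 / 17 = 0.18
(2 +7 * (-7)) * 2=-94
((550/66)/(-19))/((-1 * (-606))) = -25/34542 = -0.00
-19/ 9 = -2.11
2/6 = 1/3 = 0.33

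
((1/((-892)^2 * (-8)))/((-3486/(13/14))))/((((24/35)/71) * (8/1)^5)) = 4615/34901030546178048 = 0.00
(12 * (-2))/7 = -24/7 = -3.43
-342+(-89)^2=7579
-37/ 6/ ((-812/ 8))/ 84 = 37/ 51156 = 0.00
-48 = -48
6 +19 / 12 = 7.58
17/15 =1.13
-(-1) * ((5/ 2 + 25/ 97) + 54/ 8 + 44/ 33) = 12619/ 1164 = 10.84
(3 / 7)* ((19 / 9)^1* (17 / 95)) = 17 / 105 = 0.16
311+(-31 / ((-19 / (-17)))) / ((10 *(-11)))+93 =844887 / 2090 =404.25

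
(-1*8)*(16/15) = -8.53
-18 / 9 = -2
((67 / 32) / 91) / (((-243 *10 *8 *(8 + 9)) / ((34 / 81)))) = -67 / 2292675840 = -0.00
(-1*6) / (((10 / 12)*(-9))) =0.80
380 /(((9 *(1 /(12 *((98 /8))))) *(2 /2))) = 18620 /3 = 6206.67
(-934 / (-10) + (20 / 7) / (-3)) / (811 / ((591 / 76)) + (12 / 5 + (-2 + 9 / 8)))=0.87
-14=-14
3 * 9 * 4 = 108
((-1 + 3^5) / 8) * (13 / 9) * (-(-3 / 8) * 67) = 105391 / 96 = 1097.82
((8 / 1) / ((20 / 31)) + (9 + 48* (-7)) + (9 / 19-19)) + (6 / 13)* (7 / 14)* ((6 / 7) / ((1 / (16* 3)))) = -2797797 / 8645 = -323.63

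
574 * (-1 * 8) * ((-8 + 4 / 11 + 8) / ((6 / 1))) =-9184 / 33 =-278.30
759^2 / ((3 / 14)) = 2688378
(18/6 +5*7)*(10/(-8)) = -95/2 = -47.50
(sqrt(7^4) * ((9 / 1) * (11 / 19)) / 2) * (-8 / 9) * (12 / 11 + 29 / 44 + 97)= -212905 / 19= -11205.53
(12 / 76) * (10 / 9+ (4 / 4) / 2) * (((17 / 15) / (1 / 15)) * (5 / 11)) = 2465 / 1254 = 1.97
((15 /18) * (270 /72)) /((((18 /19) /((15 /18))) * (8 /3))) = 2375 /2304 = 1.03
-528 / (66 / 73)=-584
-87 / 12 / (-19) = 29 / 76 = 0.38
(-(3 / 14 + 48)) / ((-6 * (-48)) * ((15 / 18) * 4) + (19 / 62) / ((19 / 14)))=-20925 / 416738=-0.05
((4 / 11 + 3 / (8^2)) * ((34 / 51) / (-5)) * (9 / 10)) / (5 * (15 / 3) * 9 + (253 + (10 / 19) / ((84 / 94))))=-345933 / 3360843200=-0.00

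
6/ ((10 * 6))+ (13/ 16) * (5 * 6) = 979/ 40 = 24.48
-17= -17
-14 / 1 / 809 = -14 / 809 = -0.02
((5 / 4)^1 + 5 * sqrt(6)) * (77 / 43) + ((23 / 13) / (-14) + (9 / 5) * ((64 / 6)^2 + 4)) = 385 * sqrt(6) / 43 + 3351281 / 15652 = 236.04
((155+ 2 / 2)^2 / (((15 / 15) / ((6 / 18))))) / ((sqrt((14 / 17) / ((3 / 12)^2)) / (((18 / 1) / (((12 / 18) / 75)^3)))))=51975421875 * sqrt(238) / 14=57274125387.37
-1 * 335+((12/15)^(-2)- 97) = -6887/16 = -430.44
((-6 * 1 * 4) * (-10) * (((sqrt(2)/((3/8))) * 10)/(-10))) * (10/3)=-3016.99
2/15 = 0.13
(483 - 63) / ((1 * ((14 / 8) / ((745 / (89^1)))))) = 178800 / 89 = 2008.99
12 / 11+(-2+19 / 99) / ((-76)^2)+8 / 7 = 8939995 / 4002768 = 2.23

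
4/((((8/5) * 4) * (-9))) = -5/72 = -0.07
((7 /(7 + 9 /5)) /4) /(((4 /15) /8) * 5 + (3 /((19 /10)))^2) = 5415 /72424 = 0.07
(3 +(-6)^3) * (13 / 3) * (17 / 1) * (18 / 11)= -282438 / 11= -25676.18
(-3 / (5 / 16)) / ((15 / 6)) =-3.84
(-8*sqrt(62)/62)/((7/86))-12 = -344*sqrt(62)/217-12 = -24.48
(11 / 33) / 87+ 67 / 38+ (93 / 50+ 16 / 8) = 697606 / 123975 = 5.63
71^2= 5041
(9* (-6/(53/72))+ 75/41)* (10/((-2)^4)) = -777165/17384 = -44.71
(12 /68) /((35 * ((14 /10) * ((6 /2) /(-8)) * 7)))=-8 /5831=-0.00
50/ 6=25/ 3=8.33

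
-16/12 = -4/3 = -1.33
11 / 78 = 0.14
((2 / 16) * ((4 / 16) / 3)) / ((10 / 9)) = 3 / 320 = 0.01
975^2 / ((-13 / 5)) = -365625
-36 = -36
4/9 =0.44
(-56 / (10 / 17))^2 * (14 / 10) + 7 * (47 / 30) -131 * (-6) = 10113917 / 750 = 13485.22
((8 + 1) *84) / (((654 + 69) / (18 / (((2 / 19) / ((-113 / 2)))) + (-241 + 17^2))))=-2422602 / 241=-10052.29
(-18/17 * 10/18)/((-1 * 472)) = 5/4012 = 0.00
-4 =-4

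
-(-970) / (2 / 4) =1940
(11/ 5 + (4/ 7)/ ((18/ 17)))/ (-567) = -863/ 178605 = -0.00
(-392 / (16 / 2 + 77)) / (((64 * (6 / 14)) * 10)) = -343 / 20400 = -0.02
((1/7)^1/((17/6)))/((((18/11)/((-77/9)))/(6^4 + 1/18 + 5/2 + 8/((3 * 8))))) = -1414490/4131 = -342.41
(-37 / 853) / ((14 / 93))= -3441 / 11942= -0.29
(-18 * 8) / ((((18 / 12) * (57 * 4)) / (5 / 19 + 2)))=-344 / 361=-0.95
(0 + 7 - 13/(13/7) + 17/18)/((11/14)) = 119/99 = 1.20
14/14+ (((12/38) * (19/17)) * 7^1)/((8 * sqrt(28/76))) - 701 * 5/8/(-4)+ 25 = 3 * sqrt(133)/68+ 4337/32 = 136.04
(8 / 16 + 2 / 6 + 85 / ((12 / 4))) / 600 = 7 / 144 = 0.05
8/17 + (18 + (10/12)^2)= 11729/612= 19.17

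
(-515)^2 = 265225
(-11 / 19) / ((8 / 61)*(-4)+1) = -671 / 551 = -1.22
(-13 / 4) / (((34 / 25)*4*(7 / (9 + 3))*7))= -975 / 6664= -0.15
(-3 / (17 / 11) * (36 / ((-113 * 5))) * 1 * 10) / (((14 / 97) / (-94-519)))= -70639668 / 13447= -5253.19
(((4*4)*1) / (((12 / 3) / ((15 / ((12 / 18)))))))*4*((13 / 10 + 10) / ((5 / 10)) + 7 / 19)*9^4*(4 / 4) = 1030759344 / 19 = 54250491.79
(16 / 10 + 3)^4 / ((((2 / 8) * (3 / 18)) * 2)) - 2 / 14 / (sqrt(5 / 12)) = 3358092 / 625 - 2 * sqrt(15) / 35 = 5372.73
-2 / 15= -0.13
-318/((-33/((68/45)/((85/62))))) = 26288/2475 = 10.62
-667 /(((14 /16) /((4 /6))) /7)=-10672 /3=-3557.33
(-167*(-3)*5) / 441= 835 / 147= 5.68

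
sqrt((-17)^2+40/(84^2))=sqrt(509806)/42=17.00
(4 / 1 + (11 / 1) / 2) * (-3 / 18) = -19 / 12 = -1.58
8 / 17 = 0.47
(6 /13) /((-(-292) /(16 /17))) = 24 /16133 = 0.00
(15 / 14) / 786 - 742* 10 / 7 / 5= -777611 / 3668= -212.00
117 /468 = 1 /4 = 0.25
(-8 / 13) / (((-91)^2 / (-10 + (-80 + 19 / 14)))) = 0.01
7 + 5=12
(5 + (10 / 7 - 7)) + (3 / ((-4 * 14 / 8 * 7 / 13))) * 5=-223 / 49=-4.55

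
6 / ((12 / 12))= 6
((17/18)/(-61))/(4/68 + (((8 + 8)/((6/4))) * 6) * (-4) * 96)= 289/458734518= 0.00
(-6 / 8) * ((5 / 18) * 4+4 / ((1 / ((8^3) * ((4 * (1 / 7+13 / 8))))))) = -456227 / 42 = -10862.55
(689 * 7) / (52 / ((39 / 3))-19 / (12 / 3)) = -19292 / 3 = -6430.67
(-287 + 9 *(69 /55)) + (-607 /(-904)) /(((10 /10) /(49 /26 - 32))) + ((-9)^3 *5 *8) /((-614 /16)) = 184121302523 /396865040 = 463.94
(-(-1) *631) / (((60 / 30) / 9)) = 5679 / 2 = 2839.50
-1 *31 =-31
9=9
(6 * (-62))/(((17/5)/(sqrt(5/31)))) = -60 * sqrt(155)/17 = -43.94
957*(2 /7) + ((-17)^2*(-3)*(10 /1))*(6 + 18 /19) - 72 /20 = -39875964 /665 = -59963.86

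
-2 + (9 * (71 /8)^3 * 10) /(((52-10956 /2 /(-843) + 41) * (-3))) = -1522909873 /7157504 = -212.77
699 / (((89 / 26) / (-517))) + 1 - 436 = -9434673 / 89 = -106007.56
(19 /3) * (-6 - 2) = -152 /3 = -50.67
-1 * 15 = -15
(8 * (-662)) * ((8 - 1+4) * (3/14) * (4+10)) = -174768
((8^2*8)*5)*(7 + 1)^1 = 20480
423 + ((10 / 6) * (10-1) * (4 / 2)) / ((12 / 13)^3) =132809 / 288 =461.14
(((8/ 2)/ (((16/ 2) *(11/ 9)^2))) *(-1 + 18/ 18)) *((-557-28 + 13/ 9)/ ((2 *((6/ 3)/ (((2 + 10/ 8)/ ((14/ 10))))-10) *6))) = 0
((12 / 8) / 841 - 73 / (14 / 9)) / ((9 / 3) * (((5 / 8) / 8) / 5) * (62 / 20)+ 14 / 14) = -176805120 / 4315171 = -40.97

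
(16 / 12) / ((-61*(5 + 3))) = -1 / 366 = -0.00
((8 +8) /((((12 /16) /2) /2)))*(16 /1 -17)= -256 /3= -85.33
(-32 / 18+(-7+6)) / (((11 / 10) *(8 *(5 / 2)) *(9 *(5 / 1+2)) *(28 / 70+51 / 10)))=-25 / 68607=-0.00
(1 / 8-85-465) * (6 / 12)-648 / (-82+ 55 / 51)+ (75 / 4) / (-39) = -229549465 / 858416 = -267.41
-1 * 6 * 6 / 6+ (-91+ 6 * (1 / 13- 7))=-138.54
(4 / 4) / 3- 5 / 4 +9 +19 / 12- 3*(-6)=83 / 3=27.67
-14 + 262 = 248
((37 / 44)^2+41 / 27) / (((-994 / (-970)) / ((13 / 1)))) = 733517395 / 25979184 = 28.23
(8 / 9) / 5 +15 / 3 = 233 / 45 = 5.18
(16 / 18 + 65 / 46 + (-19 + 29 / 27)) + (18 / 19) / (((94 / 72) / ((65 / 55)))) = -180152707 / 12200166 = -14.77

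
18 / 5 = 3.60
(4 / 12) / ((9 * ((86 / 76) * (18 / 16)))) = 304 / 10449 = 0.03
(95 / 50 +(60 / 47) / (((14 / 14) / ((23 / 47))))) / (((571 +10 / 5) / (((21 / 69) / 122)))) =390397 / 35517141420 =0.00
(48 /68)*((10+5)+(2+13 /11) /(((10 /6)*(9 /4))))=11.19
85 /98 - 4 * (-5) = 2045 /98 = 20.87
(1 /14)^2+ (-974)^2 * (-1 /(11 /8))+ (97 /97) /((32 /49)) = -11900165245 /17248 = -689944.65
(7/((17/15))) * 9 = 945/17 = 55.59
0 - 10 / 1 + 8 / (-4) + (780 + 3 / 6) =1537 / 2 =768.50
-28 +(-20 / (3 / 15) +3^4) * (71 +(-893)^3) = 13530315806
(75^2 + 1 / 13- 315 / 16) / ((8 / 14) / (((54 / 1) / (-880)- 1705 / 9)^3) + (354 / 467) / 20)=8053917607181014418011534715 / 54457389181156606566792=147893.94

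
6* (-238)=-1428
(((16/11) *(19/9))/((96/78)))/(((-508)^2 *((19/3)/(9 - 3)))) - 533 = -756514603/1419352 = -533.00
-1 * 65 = -65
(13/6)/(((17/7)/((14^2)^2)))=1747928/51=34273.10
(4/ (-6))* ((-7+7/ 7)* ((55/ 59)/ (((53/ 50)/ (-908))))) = -9988000/ 3127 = -3194.12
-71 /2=-35.50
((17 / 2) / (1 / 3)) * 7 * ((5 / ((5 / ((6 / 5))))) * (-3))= -3213 / 5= -642.60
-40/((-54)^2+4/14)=-140/10207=-0.01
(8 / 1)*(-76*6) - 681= -4329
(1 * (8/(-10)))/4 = -1/5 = -0.20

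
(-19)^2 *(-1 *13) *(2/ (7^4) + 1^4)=-11277279/ 2401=-4696.91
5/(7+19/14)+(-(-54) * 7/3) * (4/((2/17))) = 4284.60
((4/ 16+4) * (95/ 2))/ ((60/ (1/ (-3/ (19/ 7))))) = -6137/ 2016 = -3.04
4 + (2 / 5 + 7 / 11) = 277 / 55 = 5.04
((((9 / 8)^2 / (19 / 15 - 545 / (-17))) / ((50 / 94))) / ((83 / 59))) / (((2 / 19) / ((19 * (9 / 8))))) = 37218149487 / 3611310080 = 10.31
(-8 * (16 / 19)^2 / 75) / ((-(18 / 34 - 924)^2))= 0.00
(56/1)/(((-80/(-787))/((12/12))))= 5509/10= 550.90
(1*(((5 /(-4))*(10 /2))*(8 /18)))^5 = -165.38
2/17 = 0.12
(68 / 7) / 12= 17 / 21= 0.81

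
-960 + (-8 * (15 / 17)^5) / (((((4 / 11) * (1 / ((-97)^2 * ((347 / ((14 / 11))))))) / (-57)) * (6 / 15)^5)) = 53436681972339966345 / 318047968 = 168014536638.51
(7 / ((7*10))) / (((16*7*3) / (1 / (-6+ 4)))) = -0.00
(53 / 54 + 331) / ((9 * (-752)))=-17927 / 365472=-0.05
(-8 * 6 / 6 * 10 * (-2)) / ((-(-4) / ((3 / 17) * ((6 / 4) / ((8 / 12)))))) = 270 / 17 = 15.88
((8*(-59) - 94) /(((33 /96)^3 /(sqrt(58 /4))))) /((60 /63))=-55713.65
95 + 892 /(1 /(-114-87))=-179197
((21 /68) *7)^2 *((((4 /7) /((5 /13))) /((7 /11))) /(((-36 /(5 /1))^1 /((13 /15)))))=-1.31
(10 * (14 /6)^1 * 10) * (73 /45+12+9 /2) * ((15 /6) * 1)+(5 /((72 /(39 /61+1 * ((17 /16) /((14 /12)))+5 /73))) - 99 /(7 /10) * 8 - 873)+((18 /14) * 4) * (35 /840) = 65922710471 /7694784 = 8567.19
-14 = -14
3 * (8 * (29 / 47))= 696 / 47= 14.81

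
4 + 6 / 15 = 22 / 5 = 4.40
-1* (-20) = 20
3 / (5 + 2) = 3 / 7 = 0.43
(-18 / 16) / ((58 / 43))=-387 / 464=-0.83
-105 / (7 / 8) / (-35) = 24 / 7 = 3.43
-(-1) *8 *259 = 2072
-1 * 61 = -61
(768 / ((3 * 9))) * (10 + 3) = 3328 / 9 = 369.78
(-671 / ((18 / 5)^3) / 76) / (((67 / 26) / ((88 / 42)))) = -11994125 / 77953428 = -0.15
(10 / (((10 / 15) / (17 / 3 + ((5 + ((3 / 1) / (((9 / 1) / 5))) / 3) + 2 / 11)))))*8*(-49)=-67055.76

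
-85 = -85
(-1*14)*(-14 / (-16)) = -49 / 4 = -12.25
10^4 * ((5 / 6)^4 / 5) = 78125 / 81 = 964.51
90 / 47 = 1.91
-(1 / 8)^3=-0.00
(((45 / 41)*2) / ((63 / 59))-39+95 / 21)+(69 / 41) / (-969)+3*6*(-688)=-3453044257 / 278103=-12416.42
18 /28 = 9 /14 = 0.64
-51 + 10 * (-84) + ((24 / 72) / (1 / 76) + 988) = 367 / 3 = 122.33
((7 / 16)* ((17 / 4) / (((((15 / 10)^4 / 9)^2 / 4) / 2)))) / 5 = 3808 / 405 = 9.40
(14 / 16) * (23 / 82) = 161 / 656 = 0.25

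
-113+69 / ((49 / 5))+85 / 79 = -406003 / 3871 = -104.88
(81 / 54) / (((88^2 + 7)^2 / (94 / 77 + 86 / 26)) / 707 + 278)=1373499 / 17436863434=0.00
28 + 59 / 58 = 1683 / 58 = 29.02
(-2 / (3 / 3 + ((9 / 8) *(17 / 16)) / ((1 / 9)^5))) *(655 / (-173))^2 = -4393216 / 10815891665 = -0.00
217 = 217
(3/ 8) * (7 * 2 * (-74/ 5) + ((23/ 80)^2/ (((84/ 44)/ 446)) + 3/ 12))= -12609403/ 179200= -70.36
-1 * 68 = -68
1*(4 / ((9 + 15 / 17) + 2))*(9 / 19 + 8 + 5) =8704 / 1919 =4.54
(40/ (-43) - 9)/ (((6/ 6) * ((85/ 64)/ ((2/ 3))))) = -54656/ 10965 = -4.98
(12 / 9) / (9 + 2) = 4 / 33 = 0.12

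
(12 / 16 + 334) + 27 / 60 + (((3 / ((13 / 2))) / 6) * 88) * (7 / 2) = 23328 / 65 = 358.89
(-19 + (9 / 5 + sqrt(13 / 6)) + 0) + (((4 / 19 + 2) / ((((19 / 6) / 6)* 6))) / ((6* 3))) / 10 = -31039 / 1805 + sqrt(78) / 6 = -15.72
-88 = -88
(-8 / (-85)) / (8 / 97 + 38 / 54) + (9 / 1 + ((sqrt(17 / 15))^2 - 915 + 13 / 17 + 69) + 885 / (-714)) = -6146756617 / 7350630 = -836.22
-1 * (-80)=80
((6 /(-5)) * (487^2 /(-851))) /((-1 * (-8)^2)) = -711507 /136160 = -5.23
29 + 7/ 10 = 297/ 10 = 29.70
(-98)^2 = 9604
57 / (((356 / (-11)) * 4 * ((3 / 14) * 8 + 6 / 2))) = -133 / 1424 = -0.09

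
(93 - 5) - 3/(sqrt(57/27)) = 88 - 9 * sqrt(19)/19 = 85.94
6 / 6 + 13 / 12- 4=-23 / 12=-1.92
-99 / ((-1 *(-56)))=-99 / 56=-1.77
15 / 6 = 5 / 2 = 2.50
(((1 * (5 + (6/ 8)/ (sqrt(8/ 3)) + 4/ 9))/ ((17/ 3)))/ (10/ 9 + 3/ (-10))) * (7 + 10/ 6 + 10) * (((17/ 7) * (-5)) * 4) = -78400/ 73-2700 * sqrt(6)/ 73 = -1164.57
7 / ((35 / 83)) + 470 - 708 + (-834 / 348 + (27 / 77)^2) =-384586619 / 1719410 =-223.67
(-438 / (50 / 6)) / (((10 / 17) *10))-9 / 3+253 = 301331 / 1250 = 241.06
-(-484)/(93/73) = 35332/93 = 379.91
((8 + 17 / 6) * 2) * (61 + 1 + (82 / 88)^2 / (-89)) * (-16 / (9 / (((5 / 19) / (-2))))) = 1157126425 / 3682998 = 314.18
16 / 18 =8 / 9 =0.89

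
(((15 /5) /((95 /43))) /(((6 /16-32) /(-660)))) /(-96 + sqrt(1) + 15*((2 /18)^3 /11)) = -16551216 /55483705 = -0.30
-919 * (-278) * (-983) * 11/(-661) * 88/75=243102364208/49575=4903728.98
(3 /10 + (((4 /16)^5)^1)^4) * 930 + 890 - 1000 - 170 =-549755813423 /549755813888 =-1.00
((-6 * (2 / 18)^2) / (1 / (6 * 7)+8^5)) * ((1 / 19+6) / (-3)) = 3220 / 706019841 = 0.00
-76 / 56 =-19 / 14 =-1.36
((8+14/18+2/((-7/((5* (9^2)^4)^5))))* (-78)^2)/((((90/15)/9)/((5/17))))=-42153230538603778005705480510732936684582383790/119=-354228828055493932821054500000000000000000000.00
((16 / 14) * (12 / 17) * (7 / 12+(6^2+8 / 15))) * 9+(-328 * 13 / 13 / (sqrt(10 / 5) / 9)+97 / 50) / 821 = 77437399 / 287350- 1476 * sqrt(2) / 821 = 266.95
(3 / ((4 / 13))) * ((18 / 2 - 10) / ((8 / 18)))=-351 / 16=-21.94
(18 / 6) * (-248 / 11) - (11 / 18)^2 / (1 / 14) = -72.86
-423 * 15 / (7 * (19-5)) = -6345 / 98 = -64.74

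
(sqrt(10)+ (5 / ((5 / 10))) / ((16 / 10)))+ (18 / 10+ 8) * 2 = sqrt(10)+ 517 / 20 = 29.01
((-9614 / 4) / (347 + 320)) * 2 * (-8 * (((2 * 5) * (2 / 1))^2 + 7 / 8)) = 670263 / 29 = 23112.52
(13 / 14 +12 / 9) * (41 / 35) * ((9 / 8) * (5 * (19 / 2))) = 222015 / 1568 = 141.59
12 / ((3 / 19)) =76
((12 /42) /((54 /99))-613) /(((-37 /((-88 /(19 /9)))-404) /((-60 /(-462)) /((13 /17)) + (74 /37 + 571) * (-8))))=-1416388340832 /203371805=-6964.53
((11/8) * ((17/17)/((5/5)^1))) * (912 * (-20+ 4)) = -20064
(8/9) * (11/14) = 44/63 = 0.70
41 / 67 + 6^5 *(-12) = -6251863 / 67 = -93311.39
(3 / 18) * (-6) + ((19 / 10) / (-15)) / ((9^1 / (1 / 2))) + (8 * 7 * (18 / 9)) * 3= 904481 / 2700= 334.99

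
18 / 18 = 1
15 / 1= 15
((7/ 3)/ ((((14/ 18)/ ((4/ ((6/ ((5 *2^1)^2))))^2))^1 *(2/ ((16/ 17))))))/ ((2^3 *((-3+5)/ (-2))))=-40000/ 51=-784.31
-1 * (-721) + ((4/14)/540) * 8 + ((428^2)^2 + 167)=31710777913084/945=33556378744.00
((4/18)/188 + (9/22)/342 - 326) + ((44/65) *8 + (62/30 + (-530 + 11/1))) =-19250982151/22985820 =-837.52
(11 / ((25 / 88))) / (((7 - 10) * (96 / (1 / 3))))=-121 / 2700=-0.04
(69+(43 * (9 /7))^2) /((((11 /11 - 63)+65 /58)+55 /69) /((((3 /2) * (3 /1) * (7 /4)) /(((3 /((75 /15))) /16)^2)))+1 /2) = 490325040000 /76756057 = 6388.10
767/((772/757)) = 580619/772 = 752.10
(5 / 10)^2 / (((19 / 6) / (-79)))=-237 / 38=-6.24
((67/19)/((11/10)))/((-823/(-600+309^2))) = -63570270/172007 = -369.58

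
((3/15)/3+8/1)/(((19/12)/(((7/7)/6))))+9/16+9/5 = 2929/912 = 3.21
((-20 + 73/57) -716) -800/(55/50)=-916669/627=-1461.99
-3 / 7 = -0.43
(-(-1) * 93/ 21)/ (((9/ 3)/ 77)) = 341/ 3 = 113.67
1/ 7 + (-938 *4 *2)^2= 394170113/ 7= 56310016.14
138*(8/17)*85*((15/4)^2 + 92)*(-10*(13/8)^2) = -494717925/32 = -15459935.16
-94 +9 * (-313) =-2911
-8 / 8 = -1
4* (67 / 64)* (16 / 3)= 67 / 3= 22.33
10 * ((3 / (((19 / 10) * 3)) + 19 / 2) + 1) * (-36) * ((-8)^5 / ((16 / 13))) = 2007982080 / 19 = 105683267.37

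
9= 9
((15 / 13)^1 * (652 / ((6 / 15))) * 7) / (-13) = -171150 / 169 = -1012.72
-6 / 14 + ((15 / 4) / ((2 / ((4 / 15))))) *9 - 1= 43 / 14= 3.07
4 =4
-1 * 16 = -16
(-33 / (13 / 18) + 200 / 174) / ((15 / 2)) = -100756 / 16965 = -5.94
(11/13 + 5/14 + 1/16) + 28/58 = 73831/42224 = 1.75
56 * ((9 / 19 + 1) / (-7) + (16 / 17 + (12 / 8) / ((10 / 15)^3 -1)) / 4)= -9191 / 323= -28.46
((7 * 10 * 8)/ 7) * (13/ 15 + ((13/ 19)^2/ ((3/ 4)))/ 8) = 81848/ 1083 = 75.58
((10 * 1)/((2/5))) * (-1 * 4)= -100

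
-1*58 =-58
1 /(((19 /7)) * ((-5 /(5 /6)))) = -7 /114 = -0.06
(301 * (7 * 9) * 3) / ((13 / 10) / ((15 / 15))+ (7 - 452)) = -63210 / 493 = -128.22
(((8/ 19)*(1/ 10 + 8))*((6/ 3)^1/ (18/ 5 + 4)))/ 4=0.22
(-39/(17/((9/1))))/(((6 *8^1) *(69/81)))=-0.50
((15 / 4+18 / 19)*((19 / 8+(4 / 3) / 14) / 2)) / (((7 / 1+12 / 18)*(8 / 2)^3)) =21165 / 1789952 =0.01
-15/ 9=-5/ 3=-1.67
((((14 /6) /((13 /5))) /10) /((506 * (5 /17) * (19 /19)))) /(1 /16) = 476 /49335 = 0.01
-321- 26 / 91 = -2249 / 7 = -321.29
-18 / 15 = -1.20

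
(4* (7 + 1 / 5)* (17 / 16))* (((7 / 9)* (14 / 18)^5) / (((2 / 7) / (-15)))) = -14000231 / 39366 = -355.64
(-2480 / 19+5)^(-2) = 361 / 5688225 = 0.00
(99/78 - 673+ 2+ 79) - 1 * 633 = -1223.73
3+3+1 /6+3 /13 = 499 /78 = 6.40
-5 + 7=2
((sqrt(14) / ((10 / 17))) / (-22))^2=2023 / 24200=0.08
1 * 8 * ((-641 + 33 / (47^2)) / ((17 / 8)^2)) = -724959232 / 638401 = -1135.59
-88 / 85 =-1.04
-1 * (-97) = 97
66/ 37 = 1.78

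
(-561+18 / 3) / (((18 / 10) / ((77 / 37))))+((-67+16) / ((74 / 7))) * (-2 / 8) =-568729 / 888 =-640.46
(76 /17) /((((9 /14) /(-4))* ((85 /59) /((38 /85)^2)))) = -3.86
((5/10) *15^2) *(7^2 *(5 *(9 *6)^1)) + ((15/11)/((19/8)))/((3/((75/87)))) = 9021041875/6061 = 1488375.16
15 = 15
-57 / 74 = -0.77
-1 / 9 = -0.11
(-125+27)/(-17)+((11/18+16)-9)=4093/306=13.38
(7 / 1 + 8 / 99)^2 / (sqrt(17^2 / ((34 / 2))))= 491401 * sqrt(17) / 166617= 12.16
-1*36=-36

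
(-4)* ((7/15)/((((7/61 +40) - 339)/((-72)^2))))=368928/11395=32.38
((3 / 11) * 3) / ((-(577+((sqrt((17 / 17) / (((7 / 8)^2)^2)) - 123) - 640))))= 441 / 99550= 0.00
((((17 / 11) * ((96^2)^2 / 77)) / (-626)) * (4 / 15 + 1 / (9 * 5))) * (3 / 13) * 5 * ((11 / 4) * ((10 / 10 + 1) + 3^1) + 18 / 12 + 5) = -18381.45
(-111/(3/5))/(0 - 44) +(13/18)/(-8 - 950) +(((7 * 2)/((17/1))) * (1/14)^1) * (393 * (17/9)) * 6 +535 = 37993885/47421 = 801.20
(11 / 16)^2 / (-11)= -11 / 256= -0.04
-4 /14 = -0.29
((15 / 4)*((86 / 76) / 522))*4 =215 / 6612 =0.03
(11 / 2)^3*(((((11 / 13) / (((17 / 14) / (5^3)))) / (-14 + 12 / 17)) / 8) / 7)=-1830125 / 94016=-19.47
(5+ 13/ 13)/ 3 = 2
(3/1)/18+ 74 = 74.17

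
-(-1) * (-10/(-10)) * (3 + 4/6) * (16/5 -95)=-1683/5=-336.60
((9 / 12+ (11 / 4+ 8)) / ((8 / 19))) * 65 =28405 / 16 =1775.31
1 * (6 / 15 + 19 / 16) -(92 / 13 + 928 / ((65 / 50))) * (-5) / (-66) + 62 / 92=-1252307 / 23920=-52.35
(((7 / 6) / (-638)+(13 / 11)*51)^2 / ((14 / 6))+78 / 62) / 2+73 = 1806225448999 / 2119885152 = 852.04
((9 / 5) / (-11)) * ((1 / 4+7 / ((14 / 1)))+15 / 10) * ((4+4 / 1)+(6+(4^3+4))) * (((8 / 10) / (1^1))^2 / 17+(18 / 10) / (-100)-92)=2596467393 / 935000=2776.97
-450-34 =-484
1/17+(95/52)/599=0.06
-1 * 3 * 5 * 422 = -6330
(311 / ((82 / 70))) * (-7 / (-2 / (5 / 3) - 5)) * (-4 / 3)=-1523900 / 3813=-399.66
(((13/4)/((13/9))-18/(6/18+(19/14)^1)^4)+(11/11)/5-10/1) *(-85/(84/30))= 421376823235/1423054136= 296.11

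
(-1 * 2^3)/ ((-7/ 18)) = 144/ 7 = 20.57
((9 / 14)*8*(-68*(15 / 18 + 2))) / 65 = -6936 / 455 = -15.24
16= 16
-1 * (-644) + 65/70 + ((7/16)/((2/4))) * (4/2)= 18107/28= 646.68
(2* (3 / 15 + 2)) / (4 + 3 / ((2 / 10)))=22 / 95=0.23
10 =10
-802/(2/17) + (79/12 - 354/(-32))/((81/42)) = -4411487/648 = -6807.85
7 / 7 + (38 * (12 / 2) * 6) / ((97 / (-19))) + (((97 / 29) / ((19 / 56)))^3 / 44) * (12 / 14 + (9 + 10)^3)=26615171024102613 / 178492189117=149111.12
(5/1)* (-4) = -20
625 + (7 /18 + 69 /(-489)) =1834477 /2934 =625.25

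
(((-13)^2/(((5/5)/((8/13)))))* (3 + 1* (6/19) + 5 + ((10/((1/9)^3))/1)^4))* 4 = 22323230563458305728/19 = 1174906871760963459.37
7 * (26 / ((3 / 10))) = 1820 / 3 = 606.67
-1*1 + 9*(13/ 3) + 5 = 43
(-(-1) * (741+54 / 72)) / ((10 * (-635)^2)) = 2967 / 16129000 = 0.00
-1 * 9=-9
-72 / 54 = -4 / 3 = -1.33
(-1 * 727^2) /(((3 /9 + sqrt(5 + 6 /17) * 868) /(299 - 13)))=7709123994 /617054239 - 1180856404728 * sqrt(1547) /617054239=-75256.98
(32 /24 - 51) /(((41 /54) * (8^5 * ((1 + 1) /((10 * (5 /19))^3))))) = -20953125 /1151873024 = -0.02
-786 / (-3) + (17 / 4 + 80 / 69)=73805 / 276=267.41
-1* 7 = -7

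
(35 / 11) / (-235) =-7 / 517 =-0.01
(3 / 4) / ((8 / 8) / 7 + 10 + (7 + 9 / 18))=21 / 494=0.04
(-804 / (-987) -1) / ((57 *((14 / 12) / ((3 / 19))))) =-366 / 831383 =-0.00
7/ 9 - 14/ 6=-14/ 9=-1.56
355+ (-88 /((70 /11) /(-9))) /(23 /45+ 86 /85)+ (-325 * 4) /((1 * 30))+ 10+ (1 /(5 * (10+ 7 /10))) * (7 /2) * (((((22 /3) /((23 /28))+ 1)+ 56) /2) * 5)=16624504321 /40138910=414.17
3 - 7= -4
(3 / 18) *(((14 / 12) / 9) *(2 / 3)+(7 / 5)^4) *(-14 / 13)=-1391992 / 1974375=-0.71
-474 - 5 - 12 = -491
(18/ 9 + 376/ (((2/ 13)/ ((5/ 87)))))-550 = -35456/ 87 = -407.54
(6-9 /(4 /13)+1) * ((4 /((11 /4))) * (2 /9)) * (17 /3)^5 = -1010938184 /24057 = -42022.62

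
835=835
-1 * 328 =-328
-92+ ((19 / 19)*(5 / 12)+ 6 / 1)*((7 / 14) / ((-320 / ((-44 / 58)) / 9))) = -3412499 / 37120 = -91.93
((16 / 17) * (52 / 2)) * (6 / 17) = 2496 / 289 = 8.64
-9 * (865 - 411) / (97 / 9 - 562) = 36774 / 4961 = 7.41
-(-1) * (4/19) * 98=392/19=20.63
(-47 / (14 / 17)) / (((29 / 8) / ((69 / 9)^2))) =-1690684 / 1827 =-925.39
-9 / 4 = -2.25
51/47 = 1.09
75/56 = 1.34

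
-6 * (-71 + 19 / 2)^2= -45387 / 2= -22693.50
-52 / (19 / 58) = -3016 / 19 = -158.74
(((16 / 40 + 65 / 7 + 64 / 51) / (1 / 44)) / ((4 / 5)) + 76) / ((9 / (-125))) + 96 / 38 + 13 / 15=-2872132468 / 305235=-9409.58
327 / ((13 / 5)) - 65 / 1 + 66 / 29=23768 / 377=63.05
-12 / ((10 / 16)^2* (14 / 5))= -384 / 35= -10.97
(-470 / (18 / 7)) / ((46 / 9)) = -1645 / 46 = -35.76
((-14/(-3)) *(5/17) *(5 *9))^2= 1102500/289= 3814.88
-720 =-720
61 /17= 3.59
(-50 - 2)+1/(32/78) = -793/16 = -49.56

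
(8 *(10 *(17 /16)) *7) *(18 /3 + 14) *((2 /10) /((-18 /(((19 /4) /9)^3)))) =-4081105 /209952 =-19.44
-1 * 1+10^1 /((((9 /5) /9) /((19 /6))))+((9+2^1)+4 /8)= 1013 /6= 168.83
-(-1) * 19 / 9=19 / 9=2.11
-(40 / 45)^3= -512 / 729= -0.70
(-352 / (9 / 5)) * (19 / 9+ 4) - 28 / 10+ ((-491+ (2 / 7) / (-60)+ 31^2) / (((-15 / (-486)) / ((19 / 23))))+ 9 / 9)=3711032702 / 326025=11382.66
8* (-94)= -752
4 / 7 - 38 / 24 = -85 / 84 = -1.01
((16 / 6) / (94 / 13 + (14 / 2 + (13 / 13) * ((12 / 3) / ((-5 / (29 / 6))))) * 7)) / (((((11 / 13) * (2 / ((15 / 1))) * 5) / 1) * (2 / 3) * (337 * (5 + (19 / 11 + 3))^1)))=15210 / 205067533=0.00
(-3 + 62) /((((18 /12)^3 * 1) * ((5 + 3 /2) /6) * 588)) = 472 /17199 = 0.03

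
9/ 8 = 1.12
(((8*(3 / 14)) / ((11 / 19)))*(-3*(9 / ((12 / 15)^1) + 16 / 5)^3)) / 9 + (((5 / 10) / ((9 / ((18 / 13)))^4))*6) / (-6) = -13098470287971 / 4398394000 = -2978.01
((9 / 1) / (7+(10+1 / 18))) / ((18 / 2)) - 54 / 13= -16344 / 3991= -4.10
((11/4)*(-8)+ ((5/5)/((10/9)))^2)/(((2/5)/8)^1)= -423.80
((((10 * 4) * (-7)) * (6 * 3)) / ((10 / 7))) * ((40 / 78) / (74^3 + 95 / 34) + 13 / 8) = -1026839822799 / 179110243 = -5733.00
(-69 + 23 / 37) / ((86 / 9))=-11385 / 1591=-7.16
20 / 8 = 5 / 2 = 2.50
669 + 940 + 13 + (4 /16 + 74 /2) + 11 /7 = 46503 /28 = 1660.82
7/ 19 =0.37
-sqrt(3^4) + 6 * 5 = 21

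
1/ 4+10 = 41/ 4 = 10.25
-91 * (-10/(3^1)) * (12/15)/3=728/9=80.89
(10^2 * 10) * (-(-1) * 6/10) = 600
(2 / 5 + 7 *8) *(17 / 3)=1598 / 5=319.60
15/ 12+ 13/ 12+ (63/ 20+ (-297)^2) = 5292869/ 60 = 88214.48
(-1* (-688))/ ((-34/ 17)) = -344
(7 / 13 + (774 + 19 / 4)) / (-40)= -40523 / 2080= -19.48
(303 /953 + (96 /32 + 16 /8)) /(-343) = -724 /46697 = -0.02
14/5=2.80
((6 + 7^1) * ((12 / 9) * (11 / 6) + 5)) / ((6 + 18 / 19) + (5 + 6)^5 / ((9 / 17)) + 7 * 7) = 16549 / 52029040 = 0.00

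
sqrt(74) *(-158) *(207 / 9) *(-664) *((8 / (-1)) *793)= -15307919744 *sqrt(74)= -131683704799.67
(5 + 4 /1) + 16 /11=115 /11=10.45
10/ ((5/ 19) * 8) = 19/ 4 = 4.75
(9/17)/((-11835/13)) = -13/22355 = -0.00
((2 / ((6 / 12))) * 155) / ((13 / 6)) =3720 / 13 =286.15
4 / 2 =2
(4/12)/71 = 1/213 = 0.00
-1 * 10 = -10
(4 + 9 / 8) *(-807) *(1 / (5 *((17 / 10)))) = -33087 / 68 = -486.57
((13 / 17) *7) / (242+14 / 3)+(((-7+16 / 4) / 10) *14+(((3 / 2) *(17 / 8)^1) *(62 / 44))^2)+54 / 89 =575773195593 / 34681349120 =16.60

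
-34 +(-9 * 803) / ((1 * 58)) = -9199 / 58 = -158.60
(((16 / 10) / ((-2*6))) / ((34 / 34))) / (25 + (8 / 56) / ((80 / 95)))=-224 / 42285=-0.01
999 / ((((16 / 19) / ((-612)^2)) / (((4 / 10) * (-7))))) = -6220567206 / 5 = -1244113441.20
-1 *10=-10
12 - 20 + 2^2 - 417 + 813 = 392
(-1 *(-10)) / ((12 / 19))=95 / 6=15.83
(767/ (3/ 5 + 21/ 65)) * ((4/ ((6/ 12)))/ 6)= 9971/ 9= 1107.89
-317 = -317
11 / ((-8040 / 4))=-11 / 2010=-0.01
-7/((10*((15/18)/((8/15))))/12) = -672/125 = -5.38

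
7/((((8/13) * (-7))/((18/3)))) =-39/4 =-9.75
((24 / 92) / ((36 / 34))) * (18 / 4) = 51 / 46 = 1.11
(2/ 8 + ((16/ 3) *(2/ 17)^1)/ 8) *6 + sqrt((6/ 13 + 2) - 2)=sqrt(78)/ 13 + 67/ 34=2.65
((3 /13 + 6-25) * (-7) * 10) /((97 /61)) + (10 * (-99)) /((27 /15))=348330 /1261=276.23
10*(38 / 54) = 190 / 27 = 7.04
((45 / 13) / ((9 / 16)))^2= 37.87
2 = 2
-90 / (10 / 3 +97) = -270 / 301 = -0.90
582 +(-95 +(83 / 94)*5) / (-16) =883843 / 1504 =587.66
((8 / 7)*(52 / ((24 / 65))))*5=16900 / 21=804.76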